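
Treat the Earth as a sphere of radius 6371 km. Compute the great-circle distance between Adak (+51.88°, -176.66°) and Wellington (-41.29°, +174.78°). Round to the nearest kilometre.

Δλ = 174.78 − -176.66 = 351.44°; wrapped into (−180°, 180°]: -8.56°.
Δφ = -41.29 − 51.88 = -93.17°.
a = sin²(Δφ/2) + cos φ₁ · cos φ₂ · sin²(Δλ/2) = 0.530233.
c = 2·atan2(√a, √(1−a)) = 1.63130 rad → d = 6371·c ≈ 10393.00 km.

10393 km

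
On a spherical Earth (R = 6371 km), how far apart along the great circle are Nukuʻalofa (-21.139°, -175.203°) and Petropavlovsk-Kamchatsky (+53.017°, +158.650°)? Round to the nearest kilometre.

Δλ = 158.650 − -175.203 = 333.853°; wrapped into (−180°, 180°]: -26.147°.
Δφ = 53.017 − -21.139 = 74.156°.
a = sin²(Δφ/2) + cos φ₁ · cos φ₂ · sin²(Δλ/2) = 0.392200.
c = 2·atan2(√a, √(1−a)) = 1.35349 rad → d = 6371·c ≈ 8623.09 km.

8623 km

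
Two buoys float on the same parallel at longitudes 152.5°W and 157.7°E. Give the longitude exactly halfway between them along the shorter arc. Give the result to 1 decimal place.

Signed shortest Δλ from -152.5° to +157.7° is -49.8°.
Midpoint longitude = -152.5° + (-49.8°)/2 = -152.5° − 24.9° = -177.4°.
(The naïve average (-152.5 + +157.7)/2 = 2.6° is on the wrong side of the globe.)

177.4°W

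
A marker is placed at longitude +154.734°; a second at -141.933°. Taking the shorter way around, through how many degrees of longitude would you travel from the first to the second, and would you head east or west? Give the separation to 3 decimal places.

Raw difference: -141.933 − 154.734 = -296.667°.
Normalise into (−180°, 180°]: -296.667° + 360° = 63.333°.
Positive ⇒ the second point lies to the east; separation 63.333°.

63.333° east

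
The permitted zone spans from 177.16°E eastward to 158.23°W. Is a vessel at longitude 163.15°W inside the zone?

Band width going east from +177.16° to -158.23°: ((-158.23 − 177.16) mod 360) = 24.61°.
Offset of -163.15° east of the west edge: ((-163.15 − 177.16) mod 360) = 19.69°.
19.69° ≤ 24.61° ⇒ inside.

Yes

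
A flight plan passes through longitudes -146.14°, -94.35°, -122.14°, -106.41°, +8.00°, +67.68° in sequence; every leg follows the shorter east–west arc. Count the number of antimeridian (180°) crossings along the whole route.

Leg 1: -146.14° → -94.35°, shortest Δλ = 51.79° (east) — does not cross 180°.
Leg 2: -94.35° → -122.14°, shortest Δλ = -27.79° (west) — does not cross 180°.
Leg 3: -122.14° → -106.41°, shortest Δλ = 15.73° (east) — does not cross 180°.
Leg 4: -106.41° → +8.00°, shortest Δλ = 114.41° (east) — does not cross 180°.
Leg 5: +8.00° → +67.68°, shortest Δλ = 59.68° (east) — does not cross 180°.
Total crossings: 0.

0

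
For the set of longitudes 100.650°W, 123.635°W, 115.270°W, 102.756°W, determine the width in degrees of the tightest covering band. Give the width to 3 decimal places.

22.985°

Sort the longitudes: -123.635°, -115.270°, -102.756°, -100.650°.
Eastward gaps between consecutive values (wrapping around): 8.365°, 12.514°, 2.106°, 337.015°.
Largest gap = 337.015° ⇒ minimal covering band is its complement: 360° − 337.015° = 22.985°.
Band runs from -123.635° eastward to -100.650°.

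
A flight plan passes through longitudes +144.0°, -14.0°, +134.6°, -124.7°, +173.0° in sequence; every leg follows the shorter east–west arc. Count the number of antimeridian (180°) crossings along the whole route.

2

Leg 1: +144.0° → -14.0°, shortest Δλ = -158.0° (west) — does not cross 180°.
Leg 2: -14.0° → +134.6°, shortest Δλ = 148.6° (east) — does not cross 180°.
Leg 3: +134.6° → -124.7°, shortest Δλ = 100.7° (east) — crosses 180°.
Leg 4: -124.7° → +173.0°, shortest Δλ = -62.3° (west) — crosses 180°.
Total crossings: 2.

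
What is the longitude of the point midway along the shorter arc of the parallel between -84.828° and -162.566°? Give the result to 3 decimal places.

Signed shortest Δλ from -84.828° to -162.566° is -77.738°.
Midpoint longitude = -84.828° + (-77.738°)/2 = -84.828° − 38.869° = -123.697°.

-123.697°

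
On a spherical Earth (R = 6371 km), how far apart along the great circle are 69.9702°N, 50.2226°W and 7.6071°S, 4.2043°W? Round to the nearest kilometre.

Δλ = -4.2043 − -50.2226 = 46.0183°.
Δφ = -7.6071 − 69.9702 = -77.5773°.
a = sin²(Δφ/2) + cos φ₁ · cos φ₂ · sin²(Δλ/2) = 0.444309.
c = 2·atan2(√a, √(1−a)) = 1.45918 rad → d = 6371·c ≈ 9296.45 km.

9296 km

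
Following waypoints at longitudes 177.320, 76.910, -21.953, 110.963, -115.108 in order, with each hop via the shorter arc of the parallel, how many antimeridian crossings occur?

Leg 1: +177.320° → +76.910°, shortest Δλ = -100.41° (west) — does not cross 180°.
Leg 2: +76.910° → -21.953°, shortest Δλ = -98.863° (west) — does not cross 180°.
Leg 3: -21.953° → +110.963°, shortest Δλ = 132.916° (east) — does not cross 180°.
Leg 4: +110.963° → -115.108°, shortest Δλ = 133.929° (east) — crosses 180°.
Total crossings: 1.

1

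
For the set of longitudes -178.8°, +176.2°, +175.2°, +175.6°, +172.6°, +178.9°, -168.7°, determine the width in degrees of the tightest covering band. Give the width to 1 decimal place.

18.7°

Sort the longitudes: -178.8°, -168.7°, +172.6°, +175.2°, +175.6°, +176.2°, +178.9°.
Eastward gaps between consecutive values (wrapping around): 10.1°, 341.3°, 2.6°, 0.4°, 0.6°, 2.7°, 2.3°.
Largest gap = 341.3° ⇒ minimal covering band is its complement: 360° − 341.3° = 18.7°.
Band runs from +172.6° eastward to -168.7°, crossing the antimeridian.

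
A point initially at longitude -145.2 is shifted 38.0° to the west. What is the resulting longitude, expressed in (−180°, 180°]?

Start at -145.2°; shift −38.0° → -183.2°.
-183.2° lies outside (−180°, 180°]; add 360° → +176.8°.

+176.8°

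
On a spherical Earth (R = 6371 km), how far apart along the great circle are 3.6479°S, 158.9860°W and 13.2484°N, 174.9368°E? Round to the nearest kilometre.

Δλ = 174.9368 − -158.9860 = 333.9228°; wrapped into (−180°, 180°]: -26.0772°.
Δφ = 13.2484 − -3.6479 = 16.8963°.
a = sin²(Δφ/2) + cos φ₁ · cos φ₂ · sin²(Δλ/2) = 0.071028.
c = 2·atan2(√a, √(1−a)) = 0.53954 rad → d = 6371·c ≈ 3437.41 km.

3437 km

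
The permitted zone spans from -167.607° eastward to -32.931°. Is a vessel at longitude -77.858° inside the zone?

Band width going east from -167.607° to -32.931°: ((-32.931 − -167.607) mod 360) = 134.676°.
Offset of -77.858° east of the west edge: ((-77.858 − -167.607) mod 360) = 89.749°.
89.749° ≤ 134.676° ⇒ inside.

Yes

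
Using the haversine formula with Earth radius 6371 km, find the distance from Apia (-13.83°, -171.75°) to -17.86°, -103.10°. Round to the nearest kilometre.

7318 km

Δλ = -103.10 − -171.75 = 68.65°.
Δφ = -17.86 − -13.83 = -4.03°.
a = sin²(Δφ/2) + cos φ₁ · cos φ₂ · sin²(Δλ/2) = 0.295107.
c = 2·atan2(√a, √(1−a)) = 1.14858 rad → d = 6371·c ≈ 7317.58 km.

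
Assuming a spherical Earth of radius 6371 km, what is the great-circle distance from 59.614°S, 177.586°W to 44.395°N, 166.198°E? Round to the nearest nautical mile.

6296 nmi

Δλ = 166.198 − -177.586 = 343.784°; wrapped into (−180°, 180°]: -16.216°.
Δφ = 44.395 − -59.614 = 104.009°.
a = sin²(Δφ/2) + cos φ₁ · cos φ₂ · sin²(Δλ/2) = 0.628227.
c = 2·atan2(√a, √(1−a)) = 1.83015 rad → d = 6371·c ≈ 11659.87 km ≈ 6295.83 nmi.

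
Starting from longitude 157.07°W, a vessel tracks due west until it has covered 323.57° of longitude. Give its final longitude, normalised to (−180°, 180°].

120.64°W

Start at -157.07°; shift −323.57° → -480.64°.
-480.64° lies outside (−180°, 180°]; add 360° → -120.64°.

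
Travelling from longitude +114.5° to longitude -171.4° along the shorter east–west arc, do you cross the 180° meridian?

Naïve |-171.4 − 114.5| = 285.9° > 180°, so the shorter arc goes the other way round — across 180°.
Signed shortest Δλ = ((-171.4 − 114.5 + 180) mod 360) − 180 = 74.1°.
Going east by 74.1° from +114.5° passes through 180° before reaching -171.4°.

Yes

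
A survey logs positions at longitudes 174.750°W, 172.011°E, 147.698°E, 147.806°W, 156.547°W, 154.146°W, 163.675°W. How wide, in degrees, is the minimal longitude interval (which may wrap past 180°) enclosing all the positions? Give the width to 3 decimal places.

Sort the longitudes: -174.750°, -163.675°, -156.547°, -154.146°, -147.806°, +147.698°, +172.011°.
Eastward gaps between consecutive values (wrapping around): 11.075°, 7.128°, 2.401°, 6.340°, 295.504°, 24.313°, 13.239°.
Largest gap = 295.504° ⇒ minimal covering band is its complement: 360° − 295.504° = 64.496°.
Band runs from +147.698° eastward to -147.806°, crossing the antimeridian.

64.496°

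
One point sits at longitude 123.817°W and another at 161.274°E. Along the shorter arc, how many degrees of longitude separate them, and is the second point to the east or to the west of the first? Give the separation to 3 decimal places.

74.909° west

Raw difference: 161.274 − -123.817 = 285.091°.
Normalise into (−180°, 180°]: 285.091° − 360° = -74.909°.
Negative ⇒ the second point lies to the west; separation 74.909°.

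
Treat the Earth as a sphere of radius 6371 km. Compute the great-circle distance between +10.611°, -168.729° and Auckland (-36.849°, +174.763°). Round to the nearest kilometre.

Δλ = 174.763 − -168.729 = 343.492°; wrapped into (−180°, 180°]: -16.508°.
Δφ = -36.849 − 10.611 = -47.460°.
a = sin²(Δφ/2) + cos φ₁ · cos φ₂ · sin²(Δλ/2) = 0.178158.
c = 2·atan2(√a, √(1−a)) = 0.87149 rad → d = 6371·c ≈ 5552.29 km.

5552 km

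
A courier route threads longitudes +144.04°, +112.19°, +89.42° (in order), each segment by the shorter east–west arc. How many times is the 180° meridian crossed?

0

Leg 1: +144.04° → +112.19°, shortest Δλ = -31.85° (west) — does not cross 180°.
Leg 2: +112.19° → +89.42°, shortest Δλ = -22.77° (west) — does not cross 180°.
Total crossings: 0.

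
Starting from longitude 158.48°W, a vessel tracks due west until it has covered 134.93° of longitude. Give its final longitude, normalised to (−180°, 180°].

66.59°E

Start at -158.48°; shift −134.93° → -293.41°.
-293.41° lies outside (−180°, 180°]; add 360° → +66.59°.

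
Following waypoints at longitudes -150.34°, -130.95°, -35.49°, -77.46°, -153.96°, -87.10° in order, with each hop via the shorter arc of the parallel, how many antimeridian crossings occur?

0

Leg 1: -150.34° → -130.95°, shortest Δλ = 19.39° (east) — does not cross 180°.
Leg 2: -130.95° → -35.49°, shortest Δλ = 95.46° (east) — does not cross 180°.
Leg 3: -35.49° → -77.46°, shortest Δλ = -41.97° (west) — does not cross 180°.
Leg 4: -77.46° → -153.96°, shortest Δλ = -76.5° (west) — does not cross 180°.
Leg 5: -153.96° → -87.10°, shortest Δλ = 66.86° (east) — does not cross 180°.
Total crossings: 0.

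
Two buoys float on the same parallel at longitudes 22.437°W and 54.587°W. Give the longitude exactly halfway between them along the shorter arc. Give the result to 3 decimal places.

Signed shortest Δλ from -22.437° to -54.587° is -32.150°.
Midpoint longitude = -22.437° + (-32.150°)/2 = -22.437° − 16.075° = -38.512°.

38.512°W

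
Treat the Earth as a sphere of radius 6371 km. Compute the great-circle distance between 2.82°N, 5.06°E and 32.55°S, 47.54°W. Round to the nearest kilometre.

Δλ = -47.54 − 5.06 = -52.60°.
Δφ = -32.55 − 2.82 = -35.37°.
a = sin²(Δφ/2) + cos φ₁ · cos φ₂ · sin²(Δλ/2) = 0.257560.
c = 2·atan2(√a, √(1−a)) = 1.06457 rad → d = 6371·c ≈ 6782.38 km.

6782 km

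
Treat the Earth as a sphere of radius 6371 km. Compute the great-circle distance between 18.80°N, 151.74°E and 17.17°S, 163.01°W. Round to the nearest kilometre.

Δλ = -163.01 − 151.74 = -314.75°; wrapped into (−180°, 180°]: 45.25°.
Δφ = -17.17 − 18.80 = -35.97°.
a = sin²(Δφ/2) + cos φ₁ · cos φ₂ · sin²(Δλ/2) = 0.229191.
c = 2·atan2(√a, √(1−a)) = 0.99844 rad → d = 6371·c ≈ 6361.04 km.

6361 km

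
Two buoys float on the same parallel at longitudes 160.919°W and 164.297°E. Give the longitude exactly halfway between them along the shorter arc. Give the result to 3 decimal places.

178.311°W

Signed shortest Δλ from -160.919° to +164.297° is -34.784°.
Midpoint longitude = -160.919° + (-34.784°)/2 = -160.919° − 17.392° = -178.311°.
(The naïve average (-160.919 + +164.297)/2 = 1.689° is on the wrong side of the globe.)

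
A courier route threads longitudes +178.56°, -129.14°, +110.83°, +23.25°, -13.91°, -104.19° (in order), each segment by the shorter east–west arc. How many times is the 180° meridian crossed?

2

Leg 1: +178.56° → -129.14°, shortest Δλ = 52.3° (east) — crosses 180°.
Leg 2: -129.14° → +110.83°, shortest Δλ = -120.03° (west) — crosses 180°.
Leg 3: +110.83° → +23.25°, shortest Δλ = -87.58° (west) — does not cross 180°.
Leg 4: +23.25° → -13.91°, shortest Δλ = -37.16° (west) — does not cross 180°.
Leg 5: -13.91° → -104.19°, shortest Δλ = -90.28° (west) — does not cross 180°.
Total crossings: 2.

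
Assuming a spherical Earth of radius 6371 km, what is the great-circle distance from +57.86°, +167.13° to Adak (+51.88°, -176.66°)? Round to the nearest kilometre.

1227 km

Δλ = -176.66 − 167.13 = -343.79°; wrapped into (−180°, 180°]: 16.21°.
Δφ = 51.88 − 57.86 = -5.98°.
a = sin²(Δφ/2) + cos φ₁ · cos φ₂ · sin²(Δλ/2) = 0.009249.
c = 2·atan2(√a, √(1−a)) = 0.19264 rad → d = 6371·c ≈ 1227.30 km.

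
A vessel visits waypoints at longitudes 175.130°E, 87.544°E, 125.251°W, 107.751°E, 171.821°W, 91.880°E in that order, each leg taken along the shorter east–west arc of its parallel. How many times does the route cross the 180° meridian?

4

Leg 1: +175.130° → +87.544°, shortest Δλ = -87.586° (west) — does not cross 180°.
Leg 2: +87.544° → -125.251°, shortest Δλ = 147.205° (east) — crosses 180°.
Leg 3: -125.251° → +107.751°, shortest Δλ = -126.998° (west) — crosses 180°.
Leg 4: +107.751° → -171.821°, shortest Δλ = 80.428° (east) — crosses 180°.
Leg 5: -171.821° → +91.880°, shortest Δλ = -96.299° (west) — crosses 180°.
Total crossings: 4.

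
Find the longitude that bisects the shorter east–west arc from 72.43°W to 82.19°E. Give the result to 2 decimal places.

Signed shortest Δλ from -72.43° to +82.19° is +154.62°.
Midpoint longitude = -72.43° + (+154.62°)/2 = -72.43° + 77.31° = +4.88°.

4.88°E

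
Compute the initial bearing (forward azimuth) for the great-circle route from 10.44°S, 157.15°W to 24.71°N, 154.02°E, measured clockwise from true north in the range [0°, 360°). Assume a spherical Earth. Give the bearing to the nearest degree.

307°

Δλ = 154.02 − -157.15 = 311.17°; wrapped into (−180°, 180°]: -48.83°.
θ = atan2( sin Δλ · cos φ₂ , cos φ₁ · sin φ₂ − sin φ₁ · cos φ₂ · cos Δλ )
  = atan2(-0.68383, 0.51947) = -52.778° → normalised to [0°, 360°): 307.222°.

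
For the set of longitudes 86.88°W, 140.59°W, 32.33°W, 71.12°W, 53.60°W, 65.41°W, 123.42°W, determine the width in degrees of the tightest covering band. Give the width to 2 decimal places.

Sort the longitudes: -140.59°, -123.42°, -86.88°, -71.12°, -65.41°, -53.60°, -32.33°.
Eastward gaps between consecutive values (wrapping around): 17.17°, 36.54°, 15.76°, 5.71°, 11.81°, 21.27°, 251.74°.
Largest gap = 251.74° ⇒ minimal covering band is its complement: 360° − 251.74° = 108.26°.
Band runs from -140.59° eastward to -32.33°.

108.26°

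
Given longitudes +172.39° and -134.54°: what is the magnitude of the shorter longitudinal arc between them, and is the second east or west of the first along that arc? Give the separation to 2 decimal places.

Raw difference: -134.54 − 172.39 = -306.93°.
Normalise into (−180°, 180°]: -306.93° + 360° = 53.07°.
Positive ⇒ the second point lies to the east; separation 53.07°.

53.07° east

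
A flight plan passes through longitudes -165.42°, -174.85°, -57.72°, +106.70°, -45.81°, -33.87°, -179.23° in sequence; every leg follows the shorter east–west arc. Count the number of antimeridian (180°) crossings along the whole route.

Leg 1: -165.42° → -174.85°, shortest Δλ = -9.43° (west) — does not cross 180°.
Leg 2: -174.85° → -57.72°, shortest Δλ = 117.13° (east) — does not cross 180°.
Leg 3: -57.72° → +106.70°, shortest Δλ = 164.42° (east) — does not cross 180°.
Leg 4: +106.70° → -45.81°, shortest Δλ = -152.51° (west) — does not cross 180°.
Leg 5: -45.81° → -33.87°, shortest Δλ = 11.94° (east) — does not cross 180°.
Leg 6: -33.87° → -179.23°, shortest Δλ = -145.36° (west) — does not cross 180°.
Total crossings: 0.

0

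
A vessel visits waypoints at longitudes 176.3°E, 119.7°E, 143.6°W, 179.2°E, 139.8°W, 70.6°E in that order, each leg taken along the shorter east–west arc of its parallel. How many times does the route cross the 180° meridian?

4

Leg 1: +176.3° → +119.7°, shortest Δλ = -56.6° (west) — does not cross 180°.
Leg 2: +119.7° → -143.6°, shortest Δλ = 96.7° (east) — crosses 180°.
Leg 3: -143.6° → +179.2°, shortest Δλ = -37.2° (west) — crosses 180°.
Leg 4: +179.2° → -139.8°, shortest Δλ = 41.0° (east) — crosses 180°.
Leg 5: -139.8° → +70.6°, shortest Δλ = -149.6° (west) — crosses 180°.
Total crossings: 4.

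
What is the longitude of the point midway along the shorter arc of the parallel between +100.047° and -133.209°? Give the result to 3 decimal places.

Signed shortest Δλ from +100.047° to -133.209° is +126.744°.
Midpoint longitude = +100.047° + (+126.744°)/2 = +100.047° + 63.372° = +163.419°.
(The naïve average (+100.047 + -133.209)/2 = -16.581° is on the wrong side of the globe.)

+163.419°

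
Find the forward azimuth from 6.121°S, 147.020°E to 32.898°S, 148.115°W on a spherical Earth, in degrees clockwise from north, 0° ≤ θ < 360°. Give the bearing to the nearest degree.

Δλ = -148.115 − 147.020 = -295.135°; wrapped into (−180°, 180°]: 64.865°.
θ = atan2( sin Δλ · cos φ₂ , cos φ₁ · sin φ₂ − sin φ₁ · cos φ₂ · cos Δλ )
  = atan2(0.76013, -0.50202) = 123.442° → normalised to [0°, 360°): 123.442°.

123°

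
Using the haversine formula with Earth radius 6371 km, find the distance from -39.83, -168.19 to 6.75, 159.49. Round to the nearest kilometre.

Δλ = 159.49 − -168.19 = 327.68°; wrapped into (−180°, 180°]: -32.32°.
Δφ = 6.75 − -39.83 = 46.58°.
a = sin²(Δφ/2) + cos φ₁ · cos φ₂ · sin²(Δλ/2) = 0.215404.
c = 2·atan2(√a, √(1−a)) = 0.96527 rad → d = 6371·c ≈ 6149.76 km.

6150 km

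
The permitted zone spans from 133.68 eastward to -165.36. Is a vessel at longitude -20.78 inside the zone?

Band width going east from +133.68° to -165.36°: ((-165.36 − 133.68) mod 360) = 60.96°.
Offset of -20.78° east of the west edge: ((-20.78 − 133.68) mod 360) = 205.54°.
205.54° > 60.96° ⇒ outside.

No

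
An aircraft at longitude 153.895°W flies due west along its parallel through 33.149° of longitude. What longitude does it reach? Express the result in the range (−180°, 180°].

Start at -153.895°; shift −33.149° → -187.044°.
-187.044° lies outside (−180°, 180°]; add 360° → +172.956°.

172.956°E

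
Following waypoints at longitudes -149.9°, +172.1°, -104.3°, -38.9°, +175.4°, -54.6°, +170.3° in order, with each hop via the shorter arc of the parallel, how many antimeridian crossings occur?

5

Leg 1: -149.9° → +172.1°, shortest Δλ = -38.0° (west) — crosses 180°.
Leg 2: +172.1° → -104.3°, shortest Δλ = 83.6° (east) — crosses 180°.
Leg 3: -104.3° → -38.9°, shortest Δλ = 65.4° (east) — does not cross 180°.
Leg 4: -38.9° → +175.4°, shortest Δλ = -145.7° (west) — crosses 180°.
Leg 5: +175.4° → -54.6°, shortest Δλ = 130.0° (east) — crosses 180°.
Leg 6: -54.6° → +170.3°, shortest Δλ = -135.1° (west) — crosses 180°.
Total crossings: 5.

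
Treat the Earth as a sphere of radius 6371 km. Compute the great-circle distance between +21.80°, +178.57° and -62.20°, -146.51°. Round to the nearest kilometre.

9838 km

Δλ = -146.51 − 178.57 = -325.08°; wrapped into (−180°, 180°]: 34.92°.
Δφ = -62.20 − 21.80 = -84.00°.
a = sin²(Δφ/2) + cos φ₁ · cos φ₂ · sin²(Δλ/2) = 0.486719.
c = 2·atan2(√a, √(1−a)) = 1.54423 rad → d = 6371·c ≈ 9838.30 km.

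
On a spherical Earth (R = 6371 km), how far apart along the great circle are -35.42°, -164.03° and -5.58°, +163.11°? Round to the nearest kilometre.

4722 km

Δλ = 163.11 − -164.03 = 327.14°; wrapped into (−180°, 180°]: -32.86°.
Δφ = -5.58 − -35.42 = 29.84°.
a = sin²(Δφ/2) + cos φ₁ · cos φ₂ · sin²(Δλ/2) = 0.131176.
c = 2·atan2(√a, √(1−a)) = 0.74122 rad → d = 6371·c ≈ 4722.30 km.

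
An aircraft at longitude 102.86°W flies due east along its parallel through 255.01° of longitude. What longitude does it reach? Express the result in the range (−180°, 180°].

152.15°E

Start at -102.86°; shift +255.01° → +152.15°.
+152.15° already lies in (−180°, 180°].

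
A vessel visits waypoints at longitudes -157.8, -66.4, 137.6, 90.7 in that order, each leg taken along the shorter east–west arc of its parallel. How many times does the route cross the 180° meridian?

1

Leg 1: -157.8° → -66.4°, shortest Δλ = 91.4° (east) — does not cross 180°.
Leg 2: -66.4° → +137.6°, shortest Δλ = -156.0° (west) — crosses 180°.
Leg 3: +137.6° → +90.7°, shortest Δλ = -46.9° (west) — does not cross 180°.
Total crossings: 1.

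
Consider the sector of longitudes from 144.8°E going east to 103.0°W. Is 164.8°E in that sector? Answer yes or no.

Yes

Band width going east from +144.8° to -103.0°: ((-103.0 − 144.8) mod 360) = 112.2°.
Offset of +164.8° east of the west edge: ((164.8 − 144.8) mod 360) = 20.0°.
20.0° ≤ 112.2° ⇒ inside.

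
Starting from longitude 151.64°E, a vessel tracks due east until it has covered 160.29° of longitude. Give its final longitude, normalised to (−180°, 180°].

48.07°W

Start at +151.64°; shift +160.29° → +311.93°.
+311.93° lies outside (−180°, 180°]; subtract 360° → -48.07°.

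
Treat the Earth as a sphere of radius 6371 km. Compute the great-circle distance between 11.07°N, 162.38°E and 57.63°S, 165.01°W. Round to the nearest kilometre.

Δλ = -165.01 − 162.38 = -327.39°; wrapped into (−180°, 180°]: 32.61°.
Δφ = -57.63 − 11.07 = -68.70°.
a = sin²(Δφ/2) + cos φ₁ · cos φ₂ · sin²(Δλ/2) = 0.359789.
c = 2·atan2(√a, √(1−a)) = 1.28656 rad → d = 6371·c ≈ 8196.69 km.

8197 km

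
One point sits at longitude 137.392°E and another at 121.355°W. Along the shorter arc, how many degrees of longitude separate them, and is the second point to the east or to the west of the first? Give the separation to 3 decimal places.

101.253° east

Raw difference: -121.355 − 137.392 = -258.747°.
Normalise into (−180°, 180°]: -258.747° + 360° = 101.253°.
Positive ⇒ the second point lies to the east; separation 101.253°.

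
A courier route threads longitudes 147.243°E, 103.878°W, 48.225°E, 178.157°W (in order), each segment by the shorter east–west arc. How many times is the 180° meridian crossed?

2

Leg 1: +147.243° → -103.878°, shortest Δλ = 108.879° (east) — crosses 180°.
Leg 2: -103.878° → +48.225°, shortest Δλ = 152.103° (east) — does not cross 180°.
Leg 3: +48.225° → -178.157°, shortest Δλ = 133.618° (east) — crosses 180°.
Total crossings: 2.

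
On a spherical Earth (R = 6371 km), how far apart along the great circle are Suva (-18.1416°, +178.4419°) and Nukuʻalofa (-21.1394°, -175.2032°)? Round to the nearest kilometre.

744 km

Δλ = -175.2032 − 178.4419 = -353.6451°; wrapped into (−180°, 180°]: 6.3549°.
Δφ = -21.1394 − -18.1416 = -2.9978°.
a = sin²(Δφ/2) + cos φ₁ · cos φ₂ · sin²(Δλ/2) = 0.003407.
c = 2·atan2(√a, √(1−a)) = 0.11681 rad → d = 6371·c ≈ 744.21 km.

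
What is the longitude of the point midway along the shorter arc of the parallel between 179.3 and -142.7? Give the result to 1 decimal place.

Signed shortest Δλ from +179.3° to -142.7° is +38.0°.
Midpoint longitude = +179.3° + (+38.0°)/2 = +179.3° + 19.0° = +198.3°.
Normalise into (−180°, 180°]: -161.7°.
(The naïve average (+179.3 + -142.7)/2 = 18.3° is on the wrong side of the globe.)

-161.7°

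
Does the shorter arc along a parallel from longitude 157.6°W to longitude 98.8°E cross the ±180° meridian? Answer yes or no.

Naïve |98.8 − -157.6| = 256.4° > 180°, so the shorter arc goes the other way round — across 180°.
Signed shortest Δλ = ((98.8 − -157.6 + 180) mod 360) − 180 = -103.6°.
Going west by 103.6° from -157.6° passes through 180° before reaching +98.8°.

Yes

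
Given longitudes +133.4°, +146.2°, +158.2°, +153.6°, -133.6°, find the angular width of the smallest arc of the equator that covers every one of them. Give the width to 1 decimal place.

Sort the longitudes: -133.6°, +133.4°, +146.2°, +153.6°, +158.2°.
Eastward gaps between consecutive values (wrapping around): 267.0°, 12.8°, 7.4°, 4.6°, 68.2°.
Largest gap = 267.0° ⇒ minimal covering band is its complement: 360° − 267.0° = 93.0°.
Band runs from +133.4° eastward to -133.6°, crossing the antimeridian.

93.0°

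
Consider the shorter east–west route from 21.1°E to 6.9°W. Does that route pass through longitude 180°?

No

Signed shortest Δλ = ((-6.9 − 21.1 + 180) mod 360) − 180 = -28.0°.
Going west by 28.0° from +21.1° reaches -6.9° without touching 180°.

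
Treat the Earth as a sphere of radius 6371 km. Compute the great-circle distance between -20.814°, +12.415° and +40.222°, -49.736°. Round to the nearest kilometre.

Δλ = -49.736 − 12.415 = -62.151°.
Δφ = 40.222 − -20.814 = 61.036°.
a = sin²(Δφ/2) + cos φ₁ · cos φ₂ · sin²(Δλ/2) = 0.448025.
c = 2·atan2(√a, √(1−a)) = 1.46666 rad → d = 6371·c ≈ 9344.08 km.

9344 km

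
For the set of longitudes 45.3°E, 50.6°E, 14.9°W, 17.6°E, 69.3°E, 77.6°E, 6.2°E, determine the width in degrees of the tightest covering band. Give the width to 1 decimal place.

92.5°

Sort the longitudes: -14.9°, +6.2°, +17.6°, +45.3°, +50.6°, +69.3°, +77.6°.
Eastward gaps between consecutive values (wrapping around): 21.1°, 11.4°, 27.7°, 5.3°, 18.7°, 8.3°, 267.5°.
Largest gap = 267.5° ⇒ minimal covering band is its complement: 360° − 267.5° = 92.5°.
Band runs from -14.9° eastward to +77.6°.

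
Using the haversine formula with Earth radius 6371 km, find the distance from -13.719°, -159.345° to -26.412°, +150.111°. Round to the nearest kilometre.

Δλ = 150.111 − -159.345 = 309.456°; wrapped into (−180°, 180°]: -50.544°.
Δφ = -26.412 − -13.719 = -12.693°.
a = sin²(Δφ/2) + cos φ₁ · cos φ₂ · sin²(Δλ/2) = 0.170795.
c = 2·atan2(√a, √(1−a)) = 0.85209 rad → d = 6371·c ≈ 5428.68 km.

5429 km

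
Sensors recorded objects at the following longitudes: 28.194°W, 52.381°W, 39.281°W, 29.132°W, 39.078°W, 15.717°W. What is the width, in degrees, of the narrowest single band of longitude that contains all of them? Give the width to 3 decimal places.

36.664°

Sort the longitudes: -52.381°, -39.281°, -39.078°, -29.132°, -28.194°, -15.717°.
Eastward gaps between consecutive values (wrapping around): 13.100°, 0.203°, 9.946°, 0.938°, 12.477°, 323.336°.
Largest gap = 323.336° ⇒ minimal covering band is its complement: 360° − 323.336° = 36.664°.
Band runs from -52.381° eastward to -15.717°.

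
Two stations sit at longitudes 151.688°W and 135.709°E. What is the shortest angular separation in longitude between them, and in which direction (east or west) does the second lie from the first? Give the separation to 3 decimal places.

72.603° west

Raw difference: 135.709 − -151.688 = 287.397°.
Normalise into (−180°, 180°]: 287.397° − 360° = -72.603°.
Negative ⇒ the second point lies to the west; separation 72.603°.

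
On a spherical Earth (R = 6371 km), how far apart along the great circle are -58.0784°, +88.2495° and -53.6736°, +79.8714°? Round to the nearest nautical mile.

Δλ = 79.8714 − 88.2495 = -8.3781°.
Δφ = -53.6736 − -58.0784 = 4.4048°.
a = sin²(Δφ/2) + cos φ₁ · cos φ₂ · sin²(Δλ/2) = 0.003148.
c = 2·atan2(√a, √(1−a)) = 0.11228 rad → d = 6371·c ≈ 715.32 km ≈ 386.24 nmi.

386 nmi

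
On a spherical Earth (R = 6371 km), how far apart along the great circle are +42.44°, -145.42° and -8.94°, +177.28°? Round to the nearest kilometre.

Δλ = 177.28 − -145.42 = 322.70°; wrapped into (−180°, 180°]: -37.30°.
Δφ = -8.94 − 42.44 = -51.38°.
a = sin²(Δφ/2) + cos φ₁ · cos φ₂ · sin²(Δλ/2) = 0.262476.
c = 2·atan2(√a, √(1−a)) = 1.07578 rad → d = 6371·c ≈ 6853.78 km.

6854 km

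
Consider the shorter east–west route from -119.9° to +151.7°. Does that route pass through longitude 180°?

Yes

Naïve |151.7 − -119.9| = 271.6° > 180°, so the shorter arc goes the other way round — across 180°.
Signed shortest Δλ = ((151.7 − -119.9 + 180) mod 360) − 180 = -88.4°.
Going west by 88.4° from -119.9° passes through 180° before reaching +151.7°.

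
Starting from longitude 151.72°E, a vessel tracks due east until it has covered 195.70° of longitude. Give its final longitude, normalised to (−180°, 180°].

12.58°W

Start at +151.72°; shift +195.70° → +347.42°.
+347.42° lies outside (−180°, 180°]; subtract 360° → -12.58°.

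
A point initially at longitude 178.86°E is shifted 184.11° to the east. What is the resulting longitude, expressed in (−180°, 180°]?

2.97°E

Start at +178.86°; shift +184.11° → +362.97°.
+362.97° lies outside (−180°, 180°]; subtract 360° → +2.97°.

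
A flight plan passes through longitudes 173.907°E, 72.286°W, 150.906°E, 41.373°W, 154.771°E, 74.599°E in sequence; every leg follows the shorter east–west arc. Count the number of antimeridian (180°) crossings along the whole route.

Leg 1: +173.907° → -72.286°, shortest Δλ = 113.807° (east) — crosses 180°.
Leg 2: -72.286° → +150.906°, shortest Δλ = -136.808° (west) — crosses 180°.
Leg 3: +150.906° → -41.373°, shortest Δλ = 167.721° (east) — crosses 180°.
Leg 4: -41.373° → +154.771°, shortest Δλ = -163.856° (west) — crosses 180°.
Leg 5: +154.771° → +74.599°, shortest Δλ = -80.172° (west) — does not cross 180°.
Total crossings: 4.

4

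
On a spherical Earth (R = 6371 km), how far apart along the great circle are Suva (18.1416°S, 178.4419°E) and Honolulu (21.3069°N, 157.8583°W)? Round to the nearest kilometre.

Δλ = -157.8583 − 178.4419 = -336.3002°; wrapped into (−180°, 180°]: 23.6998°.
Δφ = 21.3069 − -18.1416 = 39.4485°.
a = sin²(Δφ/2) + cos φ₁ · cos φ₂ · sin²(Δλ/2) = 0.151235.
c = 2·atan2(√a, √(1−a)) = 0.79885 rad → d = 6371·c ≈ 5089.48 km.

5089 km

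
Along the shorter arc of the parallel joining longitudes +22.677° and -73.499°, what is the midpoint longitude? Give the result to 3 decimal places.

Signed shortest Δλ from +22.677° to -73.499° is -96.176°.
Midpoint longitude = +22.677° + (-96.176°)/2 = +22.677° − 48.088° = -25.411°.

-25.411°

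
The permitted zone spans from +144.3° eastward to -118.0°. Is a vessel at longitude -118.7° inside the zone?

Yes

Band width going east from +144.3° to -118.0°: ((-118.0 − 144.3) mod 360) = 97.7°.
Offset of -118.7° east of the west edge: ((-118.7 − 144.3) mod 360) = 97.0°.
97.0° ≤ 97.7° ⇒ inside.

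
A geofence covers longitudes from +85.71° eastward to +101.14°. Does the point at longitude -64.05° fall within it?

No

Band width going east from +85.71° to +101.14°: ((101.14 − 85.71) mod 360) = 15.43°.
Offset of -64.05° east of the west edge: ((-64.05 − 85.71) mod 360) = 210.24°.
210.24° > 15.43° ⇒ outside.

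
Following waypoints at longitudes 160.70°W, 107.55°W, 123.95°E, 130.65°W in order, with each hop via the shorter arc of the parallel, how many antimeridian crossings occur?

2

Leg 1: -160.70° → -107.55°, shortest Δλ = 53.15° (east) — does not cross 180°.
Leg 2: -107.55° → +123.95°, shortest Δλ = -128.5° (west) — crosses 180°.
Leg 3: +123.95° → -130.65°, shortest Δλ = 105.4° (east) — crosses 180°.
Total crossings: 2.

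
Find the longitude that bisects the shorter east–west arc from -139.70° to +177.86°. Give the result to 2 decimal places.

Signed shortest Δλ from -139.70° to +177.86° is -42.44°.
Midpoint longitude = -139.70° + (-42.44°)/2 = -139.70° − 21.22° = -160.92°.
(The naïve average (-139.70 + +177.86)/2 = 19.08° is on the wrong side of the globe.)

-160.92°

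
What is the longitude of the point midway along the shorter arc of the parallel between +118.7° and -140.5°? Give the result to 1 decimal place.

Signed shortest Δλ from +118.7° to -140.5° is +100.8°.
Midpoint longitude = +118.7° + (+100.8°)/2 = +118.7° + 50.4° = +169.1°.
(The naïve average (+118.7 + -140.5)/2 = -10.9° is on the wrong side of the globe.)

+169.1°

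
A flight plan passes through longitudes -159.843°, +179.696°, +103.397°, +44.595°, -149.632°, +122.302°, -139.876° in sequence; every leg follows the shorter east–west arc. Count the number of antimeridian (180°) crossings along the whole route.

Leg 1: -159.843° → +179.696°, shortest Δλ = -20.461° (west) — crosses 180°.
Leg 2: +179.696° → +103.397°, shortest Δλ = -76.299° (west) — does not cross 180°.
Leg 3: +103.397° → +44.595°, shortest Δλ = -58.802° (west) — does not cross 180°.
Leg 4: +44.595° → -149.632°, shortest Δλ = 165.773° (east) — crosses 180°.
Leg 5: -149.632° → +122.302°, shortest Δλ = -88.066° (west) — crosses 180°.
Leg 6: +122.302° → -139.876°, shortest Δλ = 97.822° (east) — crosses 180°.
Total crossings: 4.

4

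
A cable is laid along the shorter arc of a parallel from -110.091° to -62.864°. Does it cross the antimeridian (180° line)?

No

Signed shortest Δλ = ((-62.864 − -110.091 + 180) mod 360) − 180 = 47.227°.
Going east by 47.227° from -110.091° reaches -62.864° without touching 180°.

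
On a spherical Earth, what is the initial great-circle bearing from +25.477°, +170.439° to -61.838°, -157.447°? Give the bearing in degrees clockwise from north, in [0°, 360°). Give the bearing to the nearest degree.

165°

Δλ = -157.447 − 170.439 = -327.886°; wrapped into (−180°, 180°]: 32.114°.
θ = atan2( sin Δλ · cos φ₂ , cos φ₁ · sin φ₂ − sin φ₁ · cos φ₂ · cos Δλ )
  = atan2(0.25090, -0.96784) = 165.467° → normalised to [0°, 360°): 165.467°.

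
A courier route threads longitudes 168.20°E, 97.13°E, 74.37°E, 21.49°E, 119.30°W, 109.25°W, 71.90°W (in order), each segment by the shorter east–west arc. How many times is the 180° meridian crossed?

0

Leg 1: +168.20° → +97.13°, shortest Δλ = -71.07° (west) — does not cross 180°.
Leg 2: +97.13° → +74.37°, shortest Δλ = -22.76° (west) — does not cross 180°.
Leg 3: +74.37° → +21.49°, shortest Δλ = -52.88° (west) — does not cross 180°.
Leg 4: +21.49° → -119.30°, shortest Δλ = -140.79° (west) — does not cross 180°.
Leg 5: -119.30° → -109.25°, shortest Δλ = 10.05° (east) — does not cross 180°.
Leg 6: -109.25° → -71.90°, shortest Δλ = 37.35° (east) — does not cross 180°.
Total crossings: 0.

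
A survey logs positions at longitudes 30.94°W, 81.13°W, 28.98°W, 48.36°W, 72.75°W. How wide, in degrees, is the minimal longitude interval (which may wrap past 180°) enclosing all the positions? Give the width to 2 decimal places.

52.15°

Sort the longitudes: -81.13°, -72.75°, -48.36°, -30.94°, -28.98°.
Eastward gaps between consecutive values (wrapping around): 8.38°, 24.39°, 17.42°, 1.96°, 307.85°.
Largest gap = 307.85° ⇒ minimal covering band is its complement: 360° − 307.85° = 52.15°.
Band runs from -81.13° eastward to -28.98°.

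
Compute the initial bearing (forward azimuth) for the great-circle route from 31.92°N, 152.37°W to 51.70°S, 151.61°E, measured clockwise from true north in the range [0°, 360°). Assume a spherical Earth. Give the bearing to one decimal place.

211.2°

Δλ = 151.61 − -152.37 = 303.98°; wrapped into (−180°, 180°]: -56.02°.
θ = atan2( sin Δλ · cos φ₂ , cos φ₁ · sin φ₂ − sin φ₁ · cos φ₂ · cos Δλ )
  = atan2(-0.51394, -0.84926) = -148.819° → normalised to [0°, 360°): 211.181°.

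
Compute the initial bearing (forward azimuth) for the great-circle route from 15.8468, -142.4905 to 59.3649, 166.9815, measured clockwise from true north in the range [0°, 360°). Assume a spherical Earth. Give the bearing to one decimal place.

332.0°

Δλ = 166.9815 − -142.4905 = 309.4720°; wrapped into (−180°, 180°]: -50.5280°.
θ = atan2( sin Δλ · cos φ₂ , cos φ₁ · sin φ₂ − sin φ₁ · cos φ₂ · cos Δλ )
  = atan2(-0.39335, 0.73927) = -28.017° → normalised to [0°, 360°): 331.983°.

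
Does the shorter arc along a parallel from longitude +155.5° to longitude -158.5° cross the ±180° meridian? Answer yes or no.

Naïve |-158.5 − 155.5| = 314.0° > 180°, so the shorter arc goes the other way round — across 180°.
Signed shortest Δλ = ((-158.5 − 155.5 + 180) mod 360) − 180 = 46.0°.
Going east by 46.0° from +155.5° passes through 180° before reaching -158.5°.

Yes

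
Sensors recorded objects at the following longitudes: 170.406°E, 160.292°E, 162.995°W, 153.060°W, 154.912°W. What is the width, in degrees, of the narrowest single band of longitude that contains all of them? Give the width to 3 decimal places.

46.648°

Sort the longitudes: -162.995°, -154.912°, -153.060°, +160.292°, +170.406°.
Eastward gaps between consecutive values (wrapping around): 8.083°, 1.852°, 313.352°, 10.114°, 26.599°.
Largest gap = 313.352° ⇒ minimal covering band is its complement: 360° − 313.352° = 46.648°.
Band runs from +160.292° eastward to -153.060°, crossing the antimeridian.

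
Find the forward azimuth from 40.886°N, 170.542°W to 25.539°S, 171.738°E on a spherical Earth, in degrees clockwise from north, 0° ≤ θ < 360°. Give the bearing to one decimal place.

Δλ = 171.738 − -170.542 = 342.280°; wrapped into (−180°, 180°]: -17.720°.
θ = atan2( sin Δλ · cos φ₂ , cos φ₁ · sin φ₂ − sin φ₁ · cos φ₂ · cos Δλ )
  = atan2(-0.27463, -0.88852) = -162.824° → normalised to [0°, 360°): 197.176°.

197.2°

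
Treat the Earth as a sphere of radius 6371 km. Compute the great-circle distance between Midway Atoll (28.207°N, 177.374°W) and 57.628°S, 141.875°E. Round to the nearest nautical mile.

Δλ = 141.875 − -177.374 = 319.249°; wrapped into (−180°, 180°]: -40.751°.
Δφ = -57.628 − 28.207 = -85.835°.
a = sin²(Δφ/2) + cos φ₁ · cos φ₂ · sin²(Δλ/2) = 0.520882.
c = 2·atan2(√a, √(1−a)) = 1.61257 rad → d = 6371·c ≈ 10273.70 km ≈ 5547.36 nmi.

5547 nmi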